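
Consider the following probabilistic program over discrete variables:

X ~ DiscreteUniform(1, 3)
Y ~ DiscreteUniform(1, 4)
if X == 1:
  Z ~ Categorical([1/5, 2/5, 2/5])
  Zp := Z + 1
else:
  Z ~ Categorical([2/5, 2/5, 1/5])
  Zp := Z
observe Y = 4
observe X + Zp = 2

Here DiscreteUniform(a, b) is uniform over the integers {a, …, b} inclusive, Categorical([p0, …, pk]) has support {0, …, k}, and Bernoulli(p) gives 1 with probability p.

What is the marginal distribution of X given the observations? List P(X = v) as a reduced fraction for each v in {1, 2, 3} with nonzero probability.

Enumerate traces; 2 have nonzero weight after conditioning:
  (X=1, Y=4, Z=0) weight 1/60
  (X=2, Y=4, Z=0) weight 1/30
Group by X:
  weight(X=1) = 1/60
  weight(X=2) = 1/30
Total weight = 1/60 + 1/30 = 1/20
P(X=1 | obs) = 1/60 / 1/20 = 1/3
P(X=2 | obs) = 1/30 / 1/20 = 2/3

P(X=1) = 1/3, P(X=2) = 2/3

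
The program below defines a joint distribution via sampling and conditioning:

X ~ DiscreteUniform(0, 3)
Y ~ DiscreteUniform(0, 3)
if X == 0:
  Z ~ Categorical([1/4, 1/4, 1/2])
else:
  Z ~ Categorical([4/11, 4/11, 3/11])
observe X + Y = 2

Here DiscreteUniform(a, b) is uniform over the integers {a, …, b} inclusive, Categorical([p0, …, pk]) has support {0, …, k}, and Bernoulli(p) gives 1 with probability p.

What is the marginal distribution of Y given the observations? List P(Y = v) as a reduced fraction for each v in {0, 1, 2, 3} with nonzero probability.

Enumerate traces; 9 have nonzero weight after conditioning:
  (X=0, Y=2, Z=0) weight 1/64
  (X=0, Y=2, Z=1) weight 1/64
  (X=0, Y=2, Z=2) weight 1/32
  (X=1, Y=1, Z=0) weight 1/44
  (X=1, Y=1, Z=1) weight 1/44
  (X=1, Y=1, Z=2) weight 3/176
  (X=2, Y=0, Z=0) weight 1/44
  (X=2, Y=0, Z=1) weight 1/44
  … 1 more
Group by Y:
  weight(Y=0) = 1/16
  weight(Y=1) = 1/16
  weight(Y=2) = 1/16
Total weight = 1/16 + 1/16 + 1/16 = 3/16
P(Y=0 | obs) = 1/16 / 3/16 = 1/3
P(Y=1 | obs) = 1/16 / 3/16 = 1/3
P(Y=2 | obs) = 1/16 / 3/16 = 1/3

P(Y=0) = 1/3, P(Y=1) = 1/3, P(Y=2) = 1/3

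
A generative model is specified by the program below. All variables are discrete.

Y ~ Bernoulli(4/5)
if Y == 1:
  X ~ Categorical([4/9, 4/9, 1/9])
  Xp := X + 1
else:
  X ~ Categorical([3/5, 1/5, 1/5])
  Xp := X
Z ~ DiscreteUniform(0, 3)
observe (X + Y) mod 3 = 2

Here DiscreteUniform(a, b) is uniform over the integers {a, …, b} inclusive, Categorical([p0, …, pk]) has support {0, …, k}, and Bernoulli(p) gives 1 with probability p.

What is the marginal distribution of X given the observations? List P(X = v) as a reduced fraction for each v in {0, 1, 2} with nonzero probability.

P(X=1) = 80/89, P(X=2) = 9/89

Enumerate traces; 8 have nonzero weight after conditioning:
  (Y=0, X=2, Z=0) weight 1/100
  (Y=0, X=2, Z=1) weight 1/100
  (Y=0, X=2, Z=2) weight 1/100
  (Y=0, X=2, Z=3) weight 1/100
  (Y=1, X=1, Z=0) weight 4/45
  (Y=1, X=1, Z=1) weight 4/45
  (Y=1, X=1, Z=2) weight 4/45
  (Y=1, X=1, Z=3) weight 4/45
Group by X:
  weight(X=1) = 16/45
  weight(X=2) = 1/25
Total weight = 16/45 + 1/25 = 89/225
P(X=1 | obs) = 16/45 / 89/225 = 80/89
P(X=2 | obs) = 1/25 / 89/225 = 9/89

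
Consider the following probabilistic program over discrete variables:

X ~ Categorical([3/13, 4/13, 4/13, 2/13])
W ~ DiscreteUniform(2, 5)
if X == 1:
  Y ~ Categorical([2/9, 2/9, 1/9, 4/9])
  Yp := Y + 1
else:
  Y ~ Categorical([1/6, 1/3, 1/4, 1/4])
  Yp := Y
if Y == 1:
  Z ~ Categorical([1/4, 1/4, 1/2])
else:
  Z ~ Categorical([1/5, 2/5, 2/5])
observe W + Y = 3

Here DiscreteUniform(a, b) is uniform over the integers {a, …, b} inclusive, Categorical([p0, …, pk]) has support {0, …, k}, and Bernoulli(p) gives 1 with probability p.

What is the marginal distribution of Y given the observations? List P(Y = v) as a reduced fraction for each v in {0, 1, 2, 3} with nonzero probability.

Enumerate traces; 24 have nonzero weight after conditioning:
  (X=0, W=2, Y=1, Z=0) weight 1/208
  (X=0, W=2, Y=1, Z=1) weight 1/208
  (X=0, W=2, Y=1, Z=2) weight 1/104
  (X=0, W=3, Y=0, Z=0) weight 1/520
  (X=0, W=3, Y=0, Z=1) weight 1/260
  (X=0, W=3, Y=0, Z=2) weight 1/260
  (X=1, W=2, Y=1, Z=0) weight 1/234
  (X=1, W=2, Y=1, Z=1) weight 1/234
  … 16 more
Group by Y:
  weight(Y=0) = 43/936
  weight(Y=1) = 35/468
Total weight = 43/936 + 35/468 = 113/936
P(Y=0 | obs) = 43/936 / 113/936 = 43/113
P(Y=1 | obs) = 35/468 / 113/936 = 70/113

P(Y=0) = 43/113, P(Y=1) = 70/113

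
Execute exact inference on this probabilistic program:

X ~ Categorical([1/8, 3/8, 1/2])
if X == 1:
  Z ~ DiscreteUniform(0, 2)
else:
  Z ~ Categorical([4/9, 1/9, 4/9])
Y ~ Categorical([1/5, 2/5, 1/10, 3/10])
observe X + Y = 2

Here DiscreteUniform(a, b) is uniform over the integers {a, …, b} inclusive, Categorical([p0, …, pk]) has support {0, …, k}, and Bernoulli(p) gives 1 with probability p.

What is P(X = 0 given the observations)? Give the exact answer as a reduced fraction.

Enumerate traces; 9 have nonzero weight after conditioning:
  (X=0, Z=0, Y=2) weight 1/180
  (X=0, Z=1, Y=2) weight 1/720
  (X=0, Z=2, Y=2) weight 1/180
  (X=1, Z=0, Y=1) weight 1/20
  (X=1, Z=1, Y=1) weight 1/20
  (X=1, Z=2, Y=1) weight 1/20
  (X=2, Z=0, Y=0) weight 2/45
  (X=2, Z=1, Y=0) weight 1/90
  … 1 more
Group by X:
  weight(X=0) = 1/80
  weight(X=1) = 3/20
  weight(X=2) = 1/10
Total weight = 1/80 + 3/20 + 1/10 = 21/80
P(X=0 | obs) = 1/80 / 21/80 = 1/21
P(X=1 | obs) = 3/20 / 21/80 = 4/7
P(X=2 | obs) = 1/10 / 21/80 = 8/21

P(X = 0 | obs) = 1/21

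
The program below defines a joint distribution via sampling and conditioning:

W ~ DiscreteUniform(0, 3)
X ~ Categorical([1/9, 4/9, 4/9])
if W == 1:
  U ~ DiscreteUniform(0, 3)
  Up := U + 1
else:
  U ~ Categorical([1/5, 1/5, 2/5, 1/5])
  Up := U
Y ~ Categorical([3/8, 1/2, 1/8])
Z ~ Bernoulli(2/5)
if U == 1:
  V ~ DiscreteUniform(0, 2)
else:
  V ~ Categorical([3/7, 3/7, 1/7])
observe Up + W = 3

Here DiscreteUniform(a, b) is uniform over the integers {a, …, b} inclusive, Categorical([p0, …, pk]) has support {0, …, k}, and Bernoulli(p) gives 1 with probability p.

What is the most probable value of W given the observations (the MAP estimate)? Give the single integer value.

argmax_v P(W = v | obs) = 1

Enumerate traces; 216 have nonzero weight after conditioning:
  (W=0, X=0, U=3, Y=0, Z=0, V=0) weight 3/5600
  (W=0, X=0, U=3, Y=0, Z=0, V=1) weight 3/5600
  (W=0, X=0, U=3, Y=0, Z=0, V=2) weight 1/5600
  (W=0, X=0, U=3, Y=0, Z=1, V=0) weight 1/2800
  (W=0, X=0, U=3, Y=0, Z=1, V=1) weight 1/2800
  (W=0, X=0, U=3, Y=0, Z=1, V=2) weight 1/8400
  (W=0, X=0, U=3, Y=1, Z=0, V=0) weight 1/1400
  (W=0, X=0, U=3, Y=1, Z=0, V=1) weight 1/1400
  (W=1, X=0, U=1, Y=0, Z=0, V=0) weight 1/1920
  (W=2, X=0, U=1, Y=0, Z=0, V=0) weight 1/2400
  … 206 more
Group by W:
  weight(W=0) = 1/20
  weight(W=1) = 1/16
  weight(W=2) = 1/20
  weight(W=3) = 1/20
Total weight = 1/20 + 1/16 + 1/20 + 1/20 = 17/80
P(W=0 | obs) = 1/20 / 17/80 = 4/17
P(W=1 | obs) = 1/16 / 17/80 = 5/17
P(W=2 | obs) = 1/20 / 17/80 = 4/17
P(W=3 | obs) = 1/20 / 17/80 = 4/17
argmax = 1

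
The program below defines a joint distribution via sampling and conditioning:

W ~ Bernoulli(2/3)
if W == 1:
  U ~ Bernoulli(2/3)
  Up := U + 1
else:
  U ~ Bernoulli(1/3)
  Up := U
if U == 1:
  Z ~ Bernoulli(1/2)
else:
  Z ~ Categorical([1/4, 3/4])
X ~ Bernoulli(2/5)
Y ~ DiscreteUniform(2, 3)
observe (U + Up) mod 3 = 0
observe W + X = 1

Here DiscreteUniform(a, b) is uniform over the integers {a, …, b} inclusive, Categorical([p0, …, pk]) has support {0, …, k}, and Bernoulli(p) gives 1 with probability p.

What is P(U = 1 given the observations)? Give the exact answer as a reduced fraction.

Enumerate traces; 8 have nonzero weight after conditioning:
  (W=0, U=0, Z=0, X=1, Y=2) weight 1/90
  (W=0, U=0, Z=0, X=1, Y=3) weight 1/90
  (W=0, U=0, Z=1, X=1, Y=2) weight 1/30
  (W=0, U=0, Z=1, X=1, Y=3) weight 1/30
  (W=1, U=1, Z=0, X=0, Y=2) weight 1/15
  (W=1, U=1, Z=0, X=0, Y=3) weight 1/15
  (W=1, U=1, Z=1, X=0, Y=2) weight 1/15
  (W=1, U=1, Z=1, X=0, Y=3) weight 1/15
Group by U:
  weight(U=0) = 4/45
  weight(U=1) = 4/15
Total weight = 4/45 + 4/15 = 16/45
P(U=0 | obs) = 4/45 / 16/45 = 1/4
P(U=1 | obs) = 4/15 / 16/45 = 3/4

P(U = 1 | obs) = 3/4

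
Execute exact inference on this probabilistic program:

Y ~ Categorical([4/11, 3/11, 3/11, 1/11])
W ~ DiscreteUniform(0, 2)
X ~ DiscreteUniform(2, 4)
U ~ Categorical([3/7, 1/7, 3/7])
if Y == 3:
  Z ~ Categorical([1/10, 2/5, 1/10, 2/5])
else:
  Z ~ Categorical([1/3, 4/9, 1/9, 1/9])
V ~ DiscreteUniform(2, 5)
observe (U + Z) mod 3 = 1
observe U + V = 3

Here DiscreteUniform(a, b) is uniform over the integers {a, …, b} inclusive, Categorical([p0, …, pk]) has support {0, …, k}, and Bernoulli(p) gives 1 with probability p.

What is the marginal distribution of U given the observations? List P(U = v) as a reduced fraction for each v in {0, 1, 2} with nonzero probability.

P(U=0) = 1308/1753, P(U=1) = 445/1753

Enumerate traces; 108 have nonzero weight after conditioning:
  (Y=0, W=0, X=2, U=0, Z=1, V=3) weight 4/2079
  (Y=0, W=0, X=2, U=1, Z=0, V=2) weight 1/2079
  (Y=0, W=0, X=2, U=1, Z=3, V=2) weight 1/6237
  (Y=0, W=0, X=3, U=0, Z=1, V=3) weight 4/2079
  (Y=0, W=0, X=3, U=1, Z=0, V=2) weight 1/2079
  (Y=0, W=0, X=3, U=1, Z=3, V=2) weight 1/6237
  (Y=0, W=0, X=4, U=0, Z=1, V=3) weight 4/2079
  (Y=0, W=0, X=4, U=1, Z=0, V=2) weight 1/2079
  … 100 more
Group by U:
  weight(U=0) = 109/2310
  weight(U=1) = 89/5544
Total weight = 109/2310 + 89/5544 = 1753/27720
P(U=0 | obs) = 109/2310 / 1753/27720 = 1308/1753
P(U=1 | obs) = 89/5544 / 1753/27720 = 445/1753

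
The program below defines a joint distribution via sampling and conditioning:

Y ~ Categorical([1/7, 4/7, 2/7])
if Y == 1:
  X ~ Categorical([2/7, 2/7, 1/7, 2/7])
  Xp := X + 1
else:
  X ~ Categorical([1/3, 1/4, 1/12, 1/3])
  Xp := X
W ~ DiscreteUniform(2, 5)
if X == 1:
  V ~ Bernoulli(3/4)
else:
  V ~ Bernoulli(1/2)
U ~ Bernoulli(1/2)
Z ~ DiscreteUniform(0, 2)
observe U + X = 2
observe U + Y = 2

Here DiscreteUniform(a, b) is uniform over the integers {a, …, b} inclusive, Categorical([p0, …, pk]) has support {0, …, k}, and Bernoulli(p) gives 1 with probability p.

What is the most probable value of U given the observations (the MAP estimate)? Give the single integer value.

argmax_v P(U = v | obs) = 1

Enumerate traces; 48 have nonzero weight after conditioning:
  (Y=1, X=1, W=2, V=0, U=1, Z=0) weight 1/588
  (Y=1, X=1, W=2, V=0, U=1, Z=1) weight 1/588
  (Y=1, X=1, W=2, V=0, U=1, Z=2) weight 1/588
  (Y=1, X=1, W=2, V=1, U=1, Z=0) weight 1/196
  (Y=1, X=1, W=2, V=1, U=1, Z=1) weight 1/196
  (Y=1, X=1, W=2, V=1, U=1, Z=2) weight 1/196
  (Y=1, X=1, W=3, V=0, U=1, Z=0) weight 1/588
  (Y=1, X=1, W=3, V=0, U=1, Z=1) weight 1/588
  (Y=2, X=2, W=2, V=0, U=0, Z=0) weight 1/2016
  … 39 more
Group by U:
  weight(U=0) = 1/84
  weight(U=1) = 4/49
Total weight = 1/84 + 4/49 = 55/588
P(U=0 | obs) = 1/84 / 55/588 = 7/55
P(U=1 | obs) = 4/49 / 55/588 = 48/55
argmax = 1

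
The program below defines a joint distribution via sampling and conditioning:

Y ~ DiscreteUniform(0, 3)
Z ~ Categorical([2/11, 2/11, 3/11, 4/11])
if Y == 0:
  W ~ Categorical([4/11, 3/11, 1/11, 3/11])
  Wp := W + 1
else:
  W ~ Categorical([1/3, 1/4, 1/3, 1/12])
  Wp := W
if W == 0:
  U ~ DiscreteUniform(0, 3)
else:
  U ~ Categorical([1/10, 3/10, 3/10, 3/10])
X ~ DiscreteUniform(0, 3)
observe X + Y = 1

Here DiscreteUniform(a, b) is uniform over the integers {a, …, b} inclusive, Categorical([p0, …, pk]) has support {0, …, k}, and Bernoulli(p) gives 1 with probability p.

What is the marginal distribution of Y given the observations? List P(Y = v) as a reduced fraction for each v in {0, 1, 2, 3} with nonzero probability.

Enumerate traces; 128 have nonzero weight after conditioning:
  (Y=0, Z=0, W=0, U=0, X=1) weight 1/968
  (Y=0, Z=0, W=0, U=1, X=1) weight 1/968
  (Y=0, Z=0, W=0, U=2, X=1) weight 1/968
  (Y=0, Z=0, W=0, U=3, X=1) weight 1/968
  (Y=0, Z=0, W=1, U=0, X=1) weight 3/9680
  (Y=0, Z=0, W=1, U=1, X=1) weight 9/9680
  (Y=0, Z=0, W=1, U=2, X=1) weight 9/9680
  (Y=0, Z=0, W=1, U=3, X=1) weight 9/9680
  (Y=1, Z=0, W=0, U=0, X=0) weight 1/1056
  … 119 more
Group by Y:
  weight(Y=0) = 1/16
  weight(Y=1) = 1/16
Total weight = 1/16 + 1/16 = 1/8
P(Y=0 | obs) = 1/16 / 1/8 = 1/2
P(Y=1 | obs) = 1/16 / 1/8 = 1/2

P(Y=0) = 1/2, P(Y=1) = 1/2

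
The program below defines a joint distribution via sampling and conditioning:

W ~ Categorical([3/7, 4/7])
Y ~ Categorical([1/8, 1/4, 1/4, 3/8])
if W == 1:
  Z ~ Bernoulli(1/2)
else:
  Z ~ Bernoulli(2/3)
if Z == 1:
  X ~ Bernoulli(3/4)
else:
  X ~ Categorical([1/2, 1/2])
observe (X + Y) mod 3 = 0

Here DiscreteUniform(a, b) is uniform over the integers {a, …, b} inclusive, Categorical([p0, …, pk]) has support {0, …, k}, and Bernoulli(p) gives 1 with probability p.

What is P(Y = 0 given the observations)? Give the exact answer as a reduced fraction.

Enumerate traces; 12 have nonzero weight after conditioning:
  (W=0, Y=0, Z=0, X=0) weight 1/112
  (W=0, Y=0, Z=1, X=0) weight 1/112
  (W=0, Y=2, Z=0, X=1) weight 1/56
  (W=0, Y=2, Z=1, X=1) weight 3/56
  (W=0, Y=3, Z=0, X=0) weight 3/112
  (W=0, Y=3, Z=1, X=0) weight 3/112
  (W=1, Y=0, Z=0, X=0) weight 1/56
  (W=1, Y=0, Z=1, X=0) weight 1/112
  … 4 more
Group by Y:
  weight(Y=0) = 5/112
  weight(Y=2) = 9/56
  weight(Y=3) = 15/112
Total weight = 5/112 + 9/56 + 15/112 = 19/56
P(Y=0 | obs) = 5/112 / 19/56 = 5/38
P(Y=2 | obs) = 9/56 / 19/56 = 9/19
P(Y=3 | obs) = 15/112 / 19/56 = 15/38

P(Y = 0 | obs) = 5/38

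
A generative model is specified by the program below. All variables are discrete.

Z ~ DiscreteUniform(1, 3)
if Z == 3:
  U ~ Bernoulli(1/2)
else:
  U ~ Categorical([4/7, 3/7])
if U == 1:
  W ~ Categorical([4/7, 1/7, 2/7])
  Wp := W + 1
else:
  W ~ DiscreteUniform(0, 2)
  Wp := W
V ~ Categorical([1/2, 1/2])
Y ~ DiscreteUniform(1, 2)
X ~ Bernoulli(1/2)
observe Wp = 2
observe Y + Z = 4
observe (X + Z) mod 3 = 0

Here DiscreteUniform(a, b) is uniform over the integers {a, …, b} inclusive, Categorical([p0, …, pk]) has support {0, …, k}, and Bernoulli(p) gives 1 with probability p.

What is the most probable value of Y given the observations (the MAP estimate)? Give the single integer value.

argmax_v P(Y = v | obs) = 2

Enumerate traces; 8 have nonzero weight after conditioning:
  (Z=2, U=0, W=2, V=0, Y=2, X=1) weight 1/126
  (Z=2, U=0, W=2, V=1, Y=2, X=1) weight 1/126
  (Z=2, U=1, W=1, V=0, Y=2, X=1) weight 1/392
  (Z=2, U=1, W=1, V=1, Y=2, X=1) weight 1/392
  (Z=3, U=0, W=2, V=0, Y=1, X=0) weight 1/144
  (Z=3, U=0, W=2, V=1, Y=1, X=0) weight 1/144
  (Z=3, U=1, W=1, V=0, Y=1, X=0) weight 1/336
  (Z=3, U=1, W=1, V=1, Y=1, X=0) weight 1/336
Group by Y:
  weight(Y=1) = 5/252
  weight(Y=2) = 37/1764
Total weight = 5/252 + 37/1764 = 2/49
P(Y=1 | obs) = 5/252 / 2/49 = 35/72
P(Y=2 | obs) = 37/1764 / 2/49 = 37/72
argmax = 2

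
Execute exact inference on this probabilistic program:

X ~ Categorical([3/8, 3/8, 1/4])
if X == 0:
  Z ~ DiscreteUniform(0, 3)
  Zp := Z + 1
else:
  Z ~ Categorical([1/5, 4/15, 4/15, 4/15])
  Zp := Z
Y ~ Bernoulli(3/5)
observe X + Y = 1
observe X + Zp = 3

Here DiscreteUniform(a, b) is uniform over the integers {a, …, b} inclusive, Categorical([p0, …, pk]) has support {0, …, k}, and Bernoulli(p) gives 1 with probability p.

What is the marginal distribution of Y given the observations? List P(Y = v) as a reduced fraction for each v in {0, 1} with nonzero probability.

P(Y=0) = 32/77, P(Y=1) = 45/77

Enumerate traces; 2 have nonzero weight after conditioning:
  (X=0, Z=2, Y=1) weight 9/160
  (X=1, Z=2, Y=0) weight 1/25
Group by Y:
  weight(Y=0) = 1/25
  weight(Y=1) = 9/160
Total weight = 1/25 + 9/160 = 77/800
P(Y=0 | obs) = 1/25 / 77/800 = 32/77
P(Y=1 | obs) = 9/160 / 77/800 = 45/77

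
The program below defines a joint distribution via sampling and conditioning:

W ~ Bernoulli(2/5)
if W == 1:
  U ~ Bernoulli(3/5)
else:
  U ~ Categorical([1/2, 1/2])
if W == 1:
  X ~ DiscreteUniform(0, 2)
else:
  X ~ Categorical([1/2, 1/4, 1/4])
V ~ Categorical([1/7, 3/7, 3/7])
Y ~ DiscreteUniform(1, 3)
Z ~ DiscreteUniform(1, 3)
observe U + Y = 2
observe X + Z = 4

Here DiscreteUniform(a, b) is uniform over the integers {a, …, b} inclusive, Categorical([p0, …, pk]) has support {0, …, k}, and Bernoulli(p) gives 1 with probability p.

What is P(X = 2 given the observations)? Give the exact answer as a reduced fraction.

Enumerate traces; 24 have nonzero weight after conditioning:
  (W=0, U=0, X=1, V=0, Y=2, Z=3) weight 1/840
  (W=0, U=0, X=1, V=1, Y=2, Z=3) weight 1/280
  (W=0, U=0, X=1, V=2, Y=2, Z=3) weight 1/280
  (W=0, U=0, X=2, V=0, Y=2, Z=2) weight 1/840
  (W=0, U=0, X=2, V=1, Y=2, Z=2) weight 1/280
  (W=0, U=0, X=2, V=2, Y=2, Z=2) weight 1/280
  (W=0, U=1, X=1, V=0, Y=1, Z=3) weight 1/840
  (W=0, U=1, X=1, V=1, Y=1, Z=3) weight 1/280
  … 16 more
Group by X:
  weight(X=1) = 17/540
  weight(X=2) = 17/540
Total weight = 17/540 + 17/540 = 17/270
P(X=1 | obs) = 17/540 / 17/270 = 1/2
P(X=2 | obs) = 17/540 / 17/270 = 1/2

P(X = 2 | obs) = 1/2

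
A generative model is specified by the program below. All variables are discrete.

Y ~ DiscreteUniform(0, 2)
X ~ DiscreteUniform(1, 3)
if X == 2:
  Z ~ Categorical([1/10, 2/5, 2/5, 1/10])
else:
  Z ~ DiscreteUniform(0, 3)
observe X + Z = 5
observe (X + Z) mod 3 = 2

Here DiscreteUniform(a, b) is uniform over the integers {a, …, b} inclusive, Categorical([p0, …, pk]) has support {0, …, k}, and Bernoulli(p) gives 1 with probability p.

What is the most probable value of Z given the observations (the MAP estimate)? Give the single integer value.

argmax_v P(Z = v | obs) = 2

Enumerate traces; 6 have nonzero weight after conditioning:
  (Y=0, X=2, Z=3) weight 1/90
  (Y=0, X=3, Z=2) weight 1/36
  (Y=1, X=2, Z=3) weight 1/90
  (Y=1, X=3, Z=2) weight 1/36
  (Y=2, X=2, Z=3) weight 1/90
  (Y=2, X=3, Z=2) weight 1/36
Group by Z:
  weight(Z=2) = 1/12
  weight(Z=3) = 1/30
Total weight = 1/12 + 1/30 = 7/60
P(Z=2 | obs) = 1/12 / 7/60 = 5/7
P(Z=3 | obs) = 1/30 / 7/60 = 2/7
argmax = 2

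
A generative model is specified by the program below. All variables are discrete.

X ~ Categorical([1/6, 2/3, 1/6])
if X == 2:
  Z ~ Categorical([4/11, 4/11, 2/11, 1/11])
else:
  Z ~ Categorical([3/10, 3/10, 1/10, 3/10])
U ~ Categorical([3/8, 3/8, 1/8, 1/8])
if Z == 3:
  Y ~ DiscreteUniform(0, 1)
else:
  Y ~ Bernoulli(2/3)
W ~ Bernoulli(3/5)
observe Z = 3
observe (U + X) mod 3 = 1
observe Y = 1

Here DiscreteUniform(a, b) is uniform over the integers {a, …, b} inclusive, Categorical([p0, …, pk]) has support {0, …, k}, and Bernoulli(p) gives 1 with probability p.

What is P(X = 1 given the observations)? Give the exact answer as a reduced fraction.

P(X = 1 | obs) = 528/637

Enumerate traces; 8 have nonzero weight after conditioning:
  (X=0, Z=3, U=1, Y=1, W=0) weight 3/800
  (X=0, Z=3, U=1, Y=1, W=1) weight 9/1600
  (X=1, Z=3, U=0, Y=1, W=0) weight 3/200
  (X=1, Z=3, U=0, Y=1, W=1) weight 9/400
  (X=1, Z=3, U=3, Y=1, W=0) weight 1/200
  (X=1, Z=3, U=3, Y=1, W=1) weight 3/400
  (X=2, Z=3, U=2, Y=1, W=0) weight 1/2640
  (X=2, Z=3, U=2, Y=1, W=1) weight 1/1760
Group by X:
  weight(X=0) = 3/320
  weight(X=1) = 1/20
  weight(X=2) = 1/1056
Total weight = 3/320 + 1/20 + 1/1056 = 637/10560
P(X=0 | obs) = 3/320 / 637/10560 = 99/637
P(X=1 | obs) = 1/20 / 637/10560 = 528/637
P(X=2 | obs) = 1/1056 / 637/10560 = 10/637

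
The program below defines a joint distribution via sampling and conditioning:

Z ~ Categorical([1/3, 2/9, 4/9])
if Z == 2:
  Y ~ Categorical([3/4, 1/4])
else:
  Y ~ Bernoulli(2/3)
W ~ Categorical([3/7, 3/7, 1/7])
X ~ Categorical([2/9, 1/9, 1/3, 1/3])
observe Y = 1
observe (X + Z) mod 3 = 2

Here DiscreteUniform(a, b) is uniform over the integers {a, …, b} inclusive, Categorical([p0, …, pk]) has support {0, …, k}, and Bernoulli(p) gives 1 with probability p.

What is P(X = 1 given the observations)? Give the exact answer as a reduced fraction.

Enumerate traces; 12 have nonzero weight after conditioning:
  (Z=0, Y=1, W=0, X=2) weight 2/63
  (Z=0, Y=1, W=1, X=2) weight 2/63
  (Z=0, Y=1, W=2, X=2) weight 2/189
  (Z=1, Y=1, W=0, X=1) weight 4/567
  (Z=1, Y=1, W=1, X=1) weight 4/567
  (Z=1, Y=1, W=2, X=1) weight 4/1701
  (Z=2, Y=1, W=0, X=0) weight 2/189
  (Z=2, Y=1, W=0, X=3) weight 1/63
  … 4 more
Group by X:
  weight(X=0) = 2/81
  weight(X=1) = 4/243
  weight(X=2) = 2/27
  weight(X=3) = 1/27
Total weight = 2/81 + 4/243 + 2/27 + 1/27 = 37/243
P(X=0 | obs) = 2/81 / 37/243 = 6/37
P(X=1 | obs) = 4/243 / 37/243 = 4/37
P(X=2 | obs) = 2/27 / 37/243 = 18/37
P(X=3 | obs) = 1/27 / 37/243 = 9/37

P(X = 1 | obs) = 4/37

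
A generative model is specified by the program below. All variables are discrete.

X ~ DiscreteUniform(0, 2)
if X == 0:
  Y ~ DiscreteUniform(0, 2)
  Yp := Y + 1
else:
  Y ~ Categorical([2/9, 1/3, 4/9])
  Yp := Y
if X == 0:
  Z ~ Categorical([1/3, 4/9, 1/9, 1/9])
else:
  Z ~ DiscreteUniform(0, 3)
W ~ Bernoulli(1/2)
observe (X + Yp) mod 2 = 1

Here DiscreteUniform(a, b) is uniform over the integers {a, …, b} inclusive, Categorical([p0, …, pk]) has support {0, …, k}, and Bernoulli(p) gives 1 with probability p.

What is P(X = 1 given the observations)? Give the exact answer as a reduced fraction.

Enumerate traces; 40 have nonzero weight after conditioning:
  (X=0, Y=0, Z=0, W=0) weight 1/54
  (X=0, Y=0, Z=0, W=1) weight 1/54
  (X=0, Y=0, Z=1, W=0) weight 2/81
  (X=0, Y=0, Z=1, W=1) weight 2/81
  (X=0, Y=0, Z=2, W=0) weight 1/162
  (X=0, Y=0, Z=2, W=1) weight 1/162
  (X=0, Y=0, Z=3, W=0) weight 1/162
  (X=0, Y=0, Z=3, W=1) weight 1/162
  (X=1, Y=0, Z=0, W=0) weight 1/108
  (X=2, Y=1, Z=0, W=0) weight 1/72
  … 30 more
Group by X:
  weight(X=0) = 2/9
  weight(X=1) = 2/9
  weight(X=2) = 1/9
Total weight = 2/9 + 2/9 + 1/9 = 5/9
P(X=0 | obs) = 2/9 / 5/9 = 2/5
P(X=1 | obs) = 2/9 / 5/9 = 2/5
P(X=2 | obs) = 1/9 / 5/9 = 1/5

P(X = 1 | obs) = 2/5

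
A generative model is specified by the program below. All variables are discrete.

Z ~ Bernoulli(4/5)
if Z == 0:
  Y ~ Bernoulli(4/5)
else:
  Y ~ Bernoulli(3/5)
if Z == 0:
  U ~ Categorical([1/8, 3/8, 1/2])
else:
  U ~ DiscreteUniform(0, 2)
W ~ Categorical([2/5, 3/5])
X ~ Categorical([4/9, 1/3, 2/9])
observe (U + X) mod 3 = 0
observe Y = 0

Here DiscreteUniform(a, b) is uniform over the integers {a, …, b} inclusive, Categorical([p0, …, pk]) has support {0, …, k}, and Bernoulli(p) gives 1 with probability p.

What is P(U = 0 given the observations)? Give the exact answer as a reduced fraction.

P(U = 0 | obs) = 134/321

Enumerate traces; 12 have nonzero weight after conditioning:
  (Z=0, Y=0, U=0, W=0, X=0) weight 1/1125
  (Z=0, Y=0, U=0, W=1, X=0) weight 1/750
  (Z=0, Y=0, U=1, W=0, X=2) weight 1/750
  (Z=0, Y=0, U=1, W=1, X=2) weight 1/500
  (Z=0, Y=0, U=2, W=0, X=1) weight 1/375
  (Z=0, Y=0, U=2, W=1, X=1) weight 1/250
  (Z=1, Y=0, U=0, W=0, X=0) weight 64/3375
  (Z=1, Y=0, U=0, W=1, X=0) weight 32/1125
  … 4 more
Group by U:
  weight(U=0) = 67/1350
  weight(U=1) = 73/2700
  weight(U=2) = 19/450
Total weight = 67/1350 + 73/2700 + 19/450 = 107/900
P(U=0 | obs) = 67/1350 / 107/900 = 134/321
P(U=1 | obs) = 73/2700 / 107/900 = 73/321
P(U=2 | obs) = 19/450 / 107/900 = 38/107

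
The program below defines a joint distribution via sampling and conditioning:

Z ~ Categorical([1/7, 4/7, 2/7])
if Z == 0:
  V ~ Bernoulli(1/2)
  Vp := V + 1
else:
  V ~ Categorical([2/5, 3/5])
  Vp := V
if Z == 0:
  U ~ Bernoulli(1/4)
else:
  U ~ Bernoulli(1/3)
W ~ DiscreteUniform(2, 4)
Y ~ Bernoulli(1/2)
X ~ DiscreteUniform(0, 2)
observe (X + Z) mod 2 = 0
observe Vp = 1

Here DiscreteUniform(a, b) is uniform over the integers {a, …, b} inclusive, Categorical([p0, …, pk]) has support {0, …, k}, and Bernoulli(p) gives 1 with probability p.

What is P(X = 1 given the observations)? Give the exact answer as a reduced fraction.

P(X = 1 | obs) = 12/29

Enumerate traces; 60 have nonzero weight after conditioning:
  (Z=0, V=0, U=0, W=2, Y=0, X=0) weight 1/336
  (Z=0, V=0, U=0, W=2, Y=0, X=2) weight 1/336
  (Z=0, V=0, U=0, W=2, Y=1, X=0) weight 1/336
  (Z=0, V=0, U=0, W=2, Y=1, X=2) weight 1/336
  (Z=0, V=0, U=0, W=3, Y=0, X=0) weight 1/336
  (Z=0, V=0, U=0, W=3, Y=0, X=2) weight 1/336
  (Z=0, V=0, U=0, W=3, Y=1, X=0) weight 1/336
  (Z=0, V=0, U=0, W=3, Y=1, X=2) weight 1/336
  (Z=1, V=1, U=0, W=2, Y=0, X=1) weight 4/315
  … 51 more
Group by X:
  weight(X=0) = 17/210
  weight(X=1) = 4/35
  weight(X=2) = 17/210
Total weight = 17/210 + 4/35 + 17/210 = 29/105
P(X=0 | obs) = 17/210 / 29/105 = 17/58
P(X=1 | obs) = 4/35 / 29/105 = 12/29
P(X=2 | obs) = 17/210 / 29/105 = 17/58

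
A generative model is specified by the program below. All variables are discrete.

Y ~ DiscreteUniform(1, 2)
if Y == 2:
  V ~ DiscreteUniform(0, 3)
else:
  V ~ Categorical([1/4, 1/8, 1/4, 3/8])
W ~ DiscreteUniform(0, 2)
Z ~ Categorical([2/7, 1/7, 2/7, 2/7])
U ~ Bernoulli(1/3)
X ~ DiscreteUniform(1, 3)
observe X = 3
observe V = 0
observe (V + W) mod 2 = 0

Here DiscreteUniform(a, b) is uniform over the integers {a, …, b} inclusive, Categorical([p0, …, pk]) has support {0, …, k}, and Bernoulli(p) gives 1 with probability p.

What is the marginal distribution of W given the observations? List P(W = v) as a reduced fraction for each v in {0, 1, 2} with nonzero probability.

P(W=0) = 1/2, P(W=2) = 1/2

Enumerate traces; 32 have nonzero weight after conditioning:
  (Y=1, V=0, W=0, Z=0, U=0, X=3) weight 1/378
  (Y=1, V=0, W=0, Z=0, U=1, X=3) weight 1/756
  (Y=1, V=0, W=0, Z=1, U=0, X=3) weight 1/756
  (Y=1, V=0, W=0, Z=1, U=1, X=3) weight 1/1512
  (Y=1, V=0, W=0, Z=2, U=0, X=3) weight 1/378
  (Y=1, V=0, W=0, Z=2, U=1, X=3) weight 1/756
  (Y=1, V=0, W=0, Z=3, U=0, X=3) weight 1/378
  (Y=1, V=0, W=0, Z=3, U=1, X=3) weight 1/756
  (Y=1, V=0, W=2, Z=0, U=0, X=3) weight 1/378
  … 23 more
Group by W:
  weight(W=0) = 1/36
  weight(W=2) = 1/36
Total weight = 1/36 + 1/36 = 1/18
P(W=0 | obs) = 1/36 / 1/18 = 1/2
P(W=2 | obs) = 1/36 / 1/18 = 1/2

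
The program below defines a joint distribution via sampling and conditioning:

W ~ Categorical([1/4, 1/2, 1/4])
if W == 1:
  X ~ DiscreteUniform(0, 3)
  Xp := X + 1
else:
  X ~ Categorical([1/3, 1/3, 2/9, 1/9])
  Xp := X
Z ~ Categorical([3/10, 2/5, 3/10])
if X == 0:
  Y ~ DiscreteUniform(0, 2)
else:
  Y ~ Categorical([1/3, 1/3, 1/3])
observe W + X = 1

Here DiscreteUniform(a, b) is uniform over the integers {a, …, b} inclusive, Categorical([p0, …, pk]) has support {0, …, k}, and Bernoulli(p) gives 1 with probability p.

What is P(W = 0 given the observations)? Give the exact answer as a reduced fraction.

P(W = 0 | obs) = 2/5

Enumerate traces; 18 have nonzero weight after conditioning:
  (W=0, X=1, Z=0, Y=0) weight 1/120
  (W=0, X=1, Z=0, Y=1) weight 1/120
  (W=0, X=1, Z=0, Y=2) weight 1/120
  (W=0, X=1, Z=1, Y=0) weight 1/90
  (W=0, X=1, Z=1, Y=1) weight 1/90
  (W=0, X=1, Z=1, Y=2) weight 1/90
  (W=0, X=1, Z=2, Y=0) weight 1/120
  (W=0, X=1, Z=2, Y=1) weight 1/120
  (W=1, X=0, Z=0, Y=0) weight 1/80
  … 9 more
Group by W:
  weight(W=0) = 1/12
  weight(W=1) = 1/8
Total weight = 1/12 + 1/8 = 5/24
P(W=0 | obs) = 1/12 / 5/24 = 2/5
P(W=1 | obs) = 1/8 / 5/24 = 3/5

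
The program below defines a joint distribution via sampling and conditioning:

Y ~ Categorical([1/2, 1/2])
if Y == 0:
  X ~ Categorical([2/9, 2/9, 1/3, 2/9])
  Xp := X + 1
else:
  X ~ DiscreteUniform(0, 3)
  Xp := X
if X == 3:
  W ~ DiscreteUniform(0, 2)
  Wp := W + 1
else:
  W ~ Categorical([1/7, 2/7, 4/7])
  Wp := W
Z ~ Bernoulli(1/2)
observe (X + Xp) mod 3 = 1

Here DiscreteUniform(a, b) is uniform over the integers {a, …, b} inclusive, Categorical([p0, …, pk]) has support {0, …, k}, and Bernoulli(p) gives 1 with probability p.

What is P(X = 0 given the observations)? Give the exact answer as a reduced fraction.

Enumerate traces; 18 have nonzero weight after conditioning:
  (Y=0, X=0, W=0, Z=0) weight 1/126
  (Y=0, X=0, W=0, Z=1) weight 1/126
  (Y=0, X=0, W=1, Z=0) weight 1/63
  (Y=0, X=0, W=1, Z=1) weight 1/63
  (Y=0, X=0, W=2, Z=0) weight 2/63
  (Y=0, X=0, W=2, Z=1) weight 2/63
  (Y=0, X=3, W=0, Z=0) weight 1/54
  (Y=0, X=3, W=0, Z=1) weight 1/54
  (Y=1, X=2, W=0, Z=0) weight 1/112
  … 9 more
Group by X:
  weight(X=0) = 1/9
  weight(X=2) = 1/8
  weight(X=3) = 1/9
Total weight = 1/9 + 1/8 + 1/9 = 25/72
P(X=0 | obs) = 1/9 / 25/72 = 8/25
P(X=2 | obs) = 1/8 / 25/72 = 9/25
P(X=3 | obs) = 1/9 / 25/72 = 8/25

P(X = 0 | obs) = 8/25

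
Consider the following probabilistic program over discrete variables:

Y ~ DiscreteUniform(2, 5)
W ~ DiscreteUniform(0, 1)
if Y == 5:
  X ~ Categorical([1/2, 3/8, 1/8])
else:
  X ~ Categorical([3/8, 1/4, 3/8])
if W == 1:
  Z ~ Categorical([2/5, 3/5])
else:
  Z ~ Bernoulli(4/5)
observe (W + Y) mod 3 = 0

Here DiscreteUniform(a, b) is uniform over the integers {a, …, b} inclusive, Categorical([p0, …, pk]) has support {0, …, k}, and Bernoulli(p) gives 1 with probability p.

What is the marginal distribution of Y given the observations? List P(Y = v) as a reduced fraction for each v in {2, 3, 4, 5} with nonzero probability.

P(Y=2) = 1/3, P(Y=3) = 1/3, P(Y=5) = 1/3

Enumerate traces; 18 have nonzero weight after conditioning:
  (Y=2, W=1, X=0, Z=0) weight 3/160
  (Y=2, W=1, X=0, Z=1) weight 9/320
  (Y=2, W=1, X=1, Z=0) weight 1/80
  (Y=2, W=1, X=1, Z=1) weight 3/160
  (Y=2, W=1, X=2, Z=0) weight 3/160
  (Y=2, W=1, X=2, Z=1) weight 9/320
  (Y=3, W=0, X=0, Z=0) weight 3/320
  (Y=3, W=0, X=0, Z=1) weight 3/80
  (Y=5, W=1, X=0, Z=0) weight 1/40
  … 9 more
Group by Y:
  weight(Y=2) = 1/8
  weight(Y=3) = 1/8
  weight(Y=5) = 1/8
Total weight = 1/8 + 1/8 + 1/8 = 3/8
P(Y=2 | obs) = 1/8 / 3/8 = 1/3
P(Y=3 | obs) = 1/8 / 3/8 = 1/3
P(Y=5 | obs) = 1/8 / 3/8 = 1/3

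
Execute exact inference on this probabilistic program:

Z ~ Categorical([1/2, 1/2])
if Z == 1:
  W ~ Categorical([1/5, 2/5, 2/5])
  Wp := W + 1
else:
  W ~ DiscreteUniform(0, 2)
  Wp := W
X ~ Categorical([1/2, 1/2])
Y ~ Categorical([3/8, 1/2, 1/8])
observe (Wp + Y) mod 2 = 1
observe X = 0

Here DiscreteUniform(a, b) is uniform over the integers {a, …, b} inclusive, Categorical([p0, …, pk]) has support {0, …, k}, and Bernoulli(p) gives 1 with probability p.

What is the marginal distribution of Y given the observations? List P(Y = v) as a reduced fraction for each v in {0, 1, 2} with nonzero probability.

P(Y=0) = 7/20, P(Y=1) = 8/15, P(Y=2) = 7/60

Enumerate traces; 9 have nonzero weight after conditioning:
  (Z=0, W=0, X=0, Y=1) weight 1/24
  (Z=0, W=1, X=0, Y=0) weight 1/32
  (Z=0, W=1, X=0, Y=2) weight 1/96
  (Z=0, W=2, X=0, Y=1) weight 1/24
  (Z=1, W=0, X=0, Y=0) weight 3/160
  (Z=1, W=0, X=0, Y=2) weight 1/160
  (Z=1, W=1, X=0, Y=1) weight 1/20
  (Z=1, W=2, X=0, Y=0) weight 3/80
  … 1 more
Group by Y:
  weight(Y=0) = 7/80
  weight(Y=1) = 2/15
  weight(Y=2) = 7/240
Total weight = 7/80 + 2/15 + 7/240 = 1/4
P(Y=0 | obs) = 7/80 / 1/4 = 7/20
P(Y=1 | obs) = 2/15 / 1/4 = 8/15
P(Y=2 | obs) = 7/240 / 1/4 = 7/60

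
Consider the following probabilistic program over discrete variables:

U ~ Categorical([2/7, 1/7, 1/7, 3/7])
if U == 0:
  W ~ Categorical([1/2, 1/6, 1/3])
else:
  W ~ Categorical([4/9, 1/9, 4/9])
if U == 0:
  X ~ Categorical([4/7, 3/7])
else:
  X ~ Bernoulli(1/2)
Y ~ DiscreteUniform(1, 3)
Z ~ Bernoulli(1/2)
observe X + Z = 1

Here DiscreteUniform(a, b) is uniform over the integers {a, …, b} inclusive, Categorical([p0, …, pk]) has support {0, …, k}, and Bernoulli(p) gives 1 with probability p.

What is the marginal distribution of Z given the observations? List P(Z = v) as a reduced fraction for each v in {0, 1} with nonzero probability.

Enumerate traces; 72 have nonzero weight after conditioning:
  (U=0, W=0, X=0, Y=1, Z=1) weight 2/147
  (U=0, W=0, X=0, Y=2, Z=1) weight 2/147
  (U=0, W=0, X=0, Y=3, Z=1) weight 2/147
  (U=0, W=0, X=1, Y=1, Z=0) weight 1/98
  (U=0, W=0, X=1, Y=2, Z=0) weight 1/98
  (U=0, W=0, X=1, Y=3, Z=0) weight 1/98
  (U=0, W=1, X=0, Y=1, Z=1) weight 2/441
  (U=0, W=1, X=0, Y=2, Z=1) weight 2/441
  … 64 more
Group by Z:
  weight(Z=0) = 47/196
  weight(Z=1) = 51/196
Total weight = 47/196 + 51/196 = 1/2
P(Z=0 | obs) = 47/196 / 1/2 = 47/98
P(Z=1 | obs) = 51/196 / 1/2 = 51/98

P(Z=0) = 47/98, P(Z=1) = 51/98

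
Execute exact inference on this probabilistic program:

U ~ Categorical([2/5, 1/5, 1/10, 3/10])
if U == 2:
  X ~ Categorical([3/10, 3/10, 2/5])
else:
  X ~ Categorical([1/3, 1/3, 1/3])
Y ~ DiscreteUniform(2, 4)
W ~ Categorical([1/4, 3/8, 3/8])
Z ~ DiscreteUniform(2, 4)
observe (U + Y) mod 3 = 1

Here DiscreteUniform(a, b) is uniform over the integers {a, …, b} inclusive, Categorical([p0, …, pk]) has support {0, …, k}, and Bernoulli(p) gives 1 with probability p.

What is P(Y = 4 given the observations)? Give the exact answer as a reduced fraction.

P(Y = 4 | obs) = 7/10

Enumerate traces; 108 have nonzero weight after conditioning:
  (U=0, X=0, Y=4, W=0, Z=2) weight 1/270
  (U=0, X=0, Y=4, W=0, Z=3) weight 1/270
  (U=0, X=0, Y=4, W=0, Z=4) weight 1/270
  (U=0, X=0, Y=4, W=1, Z=2) weight 1/180
  (U=0, X=0, Y=4, W=1, Z=3) weight 1/180
  (U=0, X=0, Y=4, W=1, Z=4) weight 1/180
  (U=0, X=0, Y=4, W=2, Z=2) weight 1/180
  (U=0, X=0, Y=4, W=2, Z=3) weight 1/180
  (U=1, X=0, Y=3, W=0, Z=2) weight 1/540
  (U=2, X=0, Y=2, W=0, Z=2) weight 1/1200
  … 98 more
Group by Y:
  weight(Y=2) = 1/30
  weight(Y=3) = 1/15
  weight(Y=4) = 7/30
Total weight = 1/30 + 1/15 + 7/30 = 1/3
P(Y=2 | obs) = 1/30 / 1/3 = 1/10
P(Y=3 | obs) = 1/15 / 1/3 = 1/5
P(Y=4 | obs) = 7/30 / 1/3 = 7/10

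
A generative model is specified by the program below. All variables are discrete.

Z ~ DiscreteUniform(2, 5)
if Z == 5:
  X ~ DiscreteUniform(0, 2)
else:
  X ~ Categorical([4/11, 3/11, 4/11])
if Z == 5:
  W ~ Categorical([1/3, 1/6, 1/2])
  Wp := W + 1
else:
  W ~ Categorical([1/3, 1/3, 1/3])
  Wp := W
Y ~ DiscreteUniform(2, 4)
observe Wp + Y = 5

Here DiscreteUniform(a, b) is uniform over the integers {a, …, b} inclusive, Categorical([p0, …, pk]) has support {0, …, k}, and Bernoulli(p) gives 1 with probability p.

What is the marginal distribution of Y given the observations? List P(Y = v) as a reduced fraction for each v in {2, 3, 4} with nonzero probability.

P(Y=2) = 1/6, P(Y=3) = 7/18, P(Y=4) = 4/9

Enumerate traces; 27 have nonzero weight after conditioning:
  (Z=2, X=0, W=1, Y=4) weight 1/99
  (Z=2, X=0, W=2, Y=3) weight 1/99
  (Z=2, X=1, W=1, Y=4) weight 1/132
  (Z=2, X=1, W=2, Y=3) weight 1/132
  (Z=2, X=2, W=1, Y=4) weight 1/99
  (Z=2, X=2, W=2, Y=3) weight 1/99
  (Z=3, X=0, W=1, Y=4) weight 1/99
  (Z=3, X=0, W=2, Y=3) weight 1/99
  (Z=5, X=0, W=2, Y=2) weight 1/72
  … 18 more
Group by Y:
  weight(Y=2) = 1/24
  weight(Y=3) = 7/72
  weight(Y=4) = 1/9
Total weight = 1/24 + 7/72 + 1/9 = 1/4
P(Y=2 | obs) = 1/24 / 1/4 = 1/6
P(Y=3 | obs) = 7/72 / 1/4 = 7/18
P(Y=4 | obs) = 1/9 / 1/4 = 4/9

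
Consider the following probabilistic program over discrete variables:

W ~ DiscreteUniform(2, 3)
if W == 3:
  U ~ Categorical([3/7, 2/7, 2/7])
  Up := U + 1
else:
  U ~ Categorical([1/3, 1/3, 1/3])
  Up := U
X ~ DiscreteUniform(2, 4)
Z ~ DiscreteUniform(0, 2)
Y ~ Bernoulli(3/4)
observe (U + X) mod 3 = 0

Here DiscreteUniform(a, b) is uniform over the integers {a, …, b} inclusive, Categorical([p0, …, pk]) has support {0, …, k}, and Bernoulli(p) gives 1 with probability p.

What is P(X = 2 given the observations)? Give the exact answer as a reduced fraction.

P(X = 2 | obs) = 13/42

Enumerate traces; 36 have nonzero weight after conditioning:
  (W=2, U=0, X=3, Z=0, Y=0) weight 1/216
  (W=2, U=0, X=3, Z=0, Y=1) weight 1/72
  (W=2, U=0, X=3, Z=1, Y=0) weight 1/216
  (W=2, U=0, X=3, Z=1, Y=1) weight 1/72
  (W=2, U=0, X=3, Z=2, Y=0) weight 1/216
  (W=2, U=0, X=3, Z=2, Y=1) weight 1/72
  (W=2, U=1, X=2, Z=0, Y=0) weight 1/216
  (W=2, U=1, X=2, Z=0, Y=1) weight 1/72
  (W=2, U=2, X=4, Z=0, Y=0) weight 1/216
  … 27 more
Group by X:
  weight(X=2) = 13/126
  weight(X=3) = 8/63
  weight(X=4) = 13/126
Total weight = 13/126 + 8/63 + 13/126 = 1/3
P(X=2 | obs) = 13/126 / 1/3 = 13/42
P(X=3 | obs) = 8/63 / 1/3 = 8/21
P(X=4 | obs) = 13/126 / 1/3 = 13/42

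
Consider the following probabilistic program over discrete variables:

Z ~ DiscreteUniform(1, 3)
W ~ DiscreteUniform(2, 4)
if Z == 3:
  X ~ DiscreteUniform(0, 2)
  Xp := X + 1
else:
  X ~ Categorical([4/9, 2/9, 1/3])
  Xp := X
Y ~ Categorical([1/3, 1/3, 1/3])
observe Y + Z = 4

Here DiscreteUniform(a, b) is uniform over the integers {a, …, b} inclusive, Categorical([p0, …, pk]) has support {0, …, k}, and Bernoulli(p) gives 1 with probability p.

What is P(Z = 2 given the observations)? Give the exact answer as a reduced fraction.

Enumerate traces; 18 have nonzero weight after conditioning:
  (Z=2, W=2, X=0, Y=2) weight 4/243
  (Z=2, W=2, X=1, Y=2) weight 2/243
  (Z=2, W=2, X=2, Y=2) weight 1/81
  (Z=2, W=3, X=0, Y=2) weight 4/243
  (Z=2, W=3, X=1, Y=2) weight 2/243
  (Z=2, W=3, X=2, Y=2) weight 1/81
  (Z=2, W=4, X=0, Y=2) weight 4/243
  (Z=2, W=4, X=1, Y=2) weight 2/243
  (Z=3, W=2, X=0, Y=1) weight 1/81
  … 9 more
Group by Z:
  weight(Z=2) = 1/9
  weight(Z=3) = 1/9
Total weight = 1/9 + 1/9 = 2/9
P(Z=2 | obs) = 1/9 / 2/9 = 1/2
P(Z=3 | obs) = 1/9 / 2/9 = 1/2

P(Z = 2 | obs) = 1/2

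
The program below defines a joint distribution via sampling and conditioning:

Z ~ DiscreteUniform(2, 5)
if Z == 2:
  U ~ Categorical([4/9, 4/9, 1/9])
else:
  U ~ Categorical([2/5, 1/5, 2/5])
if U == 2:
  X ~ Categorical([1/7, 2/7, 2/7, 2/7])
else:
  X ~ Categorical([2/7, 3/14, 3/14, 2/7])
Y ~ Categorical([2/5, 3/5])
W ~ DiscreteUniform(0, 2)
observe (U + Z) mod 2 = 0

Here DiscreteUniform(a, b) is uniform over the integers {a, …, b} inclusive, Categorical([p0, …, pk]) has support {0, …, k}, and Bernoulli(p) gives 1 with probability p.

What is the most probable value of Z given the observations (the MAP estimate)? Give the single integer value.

Enumerate traces; 144 have nonzero weight after conditioning:
  (Z=2, U=0, X=0, Y=0, W=0) weight 4/945
  (Z=2, U=0, X=0, Y=0, W=1) weight 4/945
  (Z=2, U=0, X=0, Y=0, W=2) weight 4/945
  (Z=2, U=0, X=0, Y=1, W=0) weight 2/315
  (Z=2, U=0, X=0, Y=1, W=1) weight 2/315
  (Z=2, U=0, X=0, Y=1, W=2) weight 2/315
  (Z=2, U=0, X=1, Y=0, W=0) weight 1/315
  (Z=2, U=0, X=1, Y=0, W=1) weight 1/315
  (Z=3, U=1, X=0, Y=0, W=0) weight 1/525
  (Z=4, U=0, X=0, Y=0, W=0) weight 2/525
  … 134 more
Group by Z:
  weight(Z=2) = 5/36
  weight(Z=3) = 1/20
  weight(Z=4) = 1/5
  weight(Z=5) = 1/20
Total weight = 5/36 + 1/20 + 1/5 + 1/20 = 79/180
P(Z=2 | obs) = 5/36 / 79/180 = 25/79
P(Z=3 | obs) = 1/20 / 79/180 = 9/79
P(Z=4 | obs) = 1/5 / 79/180 = 36/79
P(Z=5 | obs) = 1/20 / 79/180 = 9/79
argmax = 4

argmax_v P(Z = v | obs) = 4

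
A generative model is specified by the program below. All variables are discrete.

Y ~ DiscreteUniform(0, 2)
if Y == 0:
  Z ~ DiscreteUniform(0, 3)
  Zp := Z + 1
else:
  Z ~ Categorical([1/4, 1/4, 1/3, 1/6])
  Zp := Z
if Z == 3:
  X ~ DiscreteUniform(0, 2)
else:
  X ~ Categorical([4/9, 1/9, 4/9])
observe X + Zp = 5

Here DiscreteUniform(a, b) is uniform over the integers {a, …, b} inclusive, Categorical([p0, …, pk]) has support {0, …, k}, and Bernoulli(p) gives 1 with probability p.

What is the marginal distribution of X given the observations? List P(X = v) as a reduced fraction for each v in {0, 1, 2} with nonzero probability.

P(X=1) = 3/11, P(X=2) = 8/11

Enumerate traces; 4 have nonzero weight after conditioning:
  (Y=0, Z=2, X=2) weight 1/27
  (Y=0, Z=3, X=1) weight 1/36
  (Y=1, Z=3, X=2) weight 1/54
  (Y=2, Z=3, X=2) weight 1/54
Group by X:
  weight(X=1) = 1/36
  weight(X=2) = 2/27
Total weight = 1/36 + 2/27 = 11/108
P(X=1 | obs) = 1/36 / 11/108 = 3/11
P(X=2 | obs) = 2/27 / 11/108 = 8/11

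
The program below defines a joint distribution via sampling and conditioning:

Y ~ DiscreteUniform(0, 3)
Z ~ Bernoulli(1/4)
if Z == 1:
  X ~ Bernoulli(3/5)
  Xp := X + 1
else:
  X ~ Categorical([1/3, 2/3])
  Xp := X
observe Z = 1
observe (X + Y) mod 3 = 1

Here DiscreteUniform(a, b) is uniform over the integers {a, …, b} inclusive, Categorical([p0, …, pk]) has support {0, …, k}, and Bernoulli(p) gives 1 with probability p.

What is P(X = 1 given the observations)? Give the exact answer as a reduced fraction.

P(X = 1 | obs) = 3/4

Enumerate traces; 3 have nonzero weight after conditioning:
  (Y=0, Z=1, X=1) weight 3/80
  (Y=1, Z=1, X=0) weight 1/40
  (Y=3, Z=1, X=1) weight 3/80
Group by X:
  weight(X=0) = 1/40
  weight(X=1) = 3/40
Total weight = 1/40 + 3/40 = 1/10
P(X=0 | obs) = 1/40 / 1/10 = 1/4
P(X=1 | obs) = 3/40 / 1/10 = 3/4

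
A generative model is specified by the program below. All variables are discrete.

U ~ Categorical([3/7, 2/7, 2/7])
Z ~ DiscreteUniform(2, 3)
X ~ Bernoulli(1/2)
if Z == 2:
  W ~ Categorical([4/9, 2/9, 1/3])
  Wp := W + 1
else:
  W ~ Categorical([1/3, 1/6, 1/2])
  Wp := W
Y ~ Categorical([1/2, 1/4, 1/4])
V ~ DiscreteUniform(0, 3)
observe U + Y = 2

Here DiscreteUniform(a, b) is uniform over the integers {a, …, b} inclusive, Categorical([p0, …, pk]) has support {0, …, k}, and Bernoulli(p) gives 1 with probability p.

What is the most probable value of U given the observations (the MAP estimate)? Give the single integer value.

Enumerate traces; 144 have nonzero weight after conditioning:
  (U=0, Z=2, X=0, W=0, Y=2, V=0) weight 1/336
  (U=0, Z=2, X=0, W=0, Y=2, V=1) weight 1/336
  (U=0, Z=2, X=0, W=0, Y=2, V=2) weight 1/336
  (U=0, Z=2, X=0, W=0, Y=2, V=3) weight 1/336
  (U=0, Z=2, X=0, W=1, Y=2, V=0) weight 1/672
  (U=0, Z=2, X=0, W=1, Y=2, V=1) weight 1/672
  (U=0, Z=2, X=0, W=1, Y=2, V=2) weight 1/672
  (U=0, Z=2, X=0, W=1, Y=2, V=3) weight 1/672
  (U=1, Z=2, X=0, W=0, Y=1, V=0) weight 1/504
  (U=2, Z=2, X=0, W=0, Y=0, V=0) weight 1/252
  … 134 more
Group by U:
  weight(U=0) = 3/28
  weight(U=1) = 1/14
  weight(U=2) = 1/7
Total weight = 3/28 + 1/14 + 1/7 = 9/28
P(U=0 | obs) = 3/28 / 9/28 = 1/3
P(U=1 | obs) = 1/14 / 9/28 = 2/9
P(U=2 | obs) = 1/7 / 9/28 = 4/9
argmax = 2

argmax_v P(U = v | obs) = 2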